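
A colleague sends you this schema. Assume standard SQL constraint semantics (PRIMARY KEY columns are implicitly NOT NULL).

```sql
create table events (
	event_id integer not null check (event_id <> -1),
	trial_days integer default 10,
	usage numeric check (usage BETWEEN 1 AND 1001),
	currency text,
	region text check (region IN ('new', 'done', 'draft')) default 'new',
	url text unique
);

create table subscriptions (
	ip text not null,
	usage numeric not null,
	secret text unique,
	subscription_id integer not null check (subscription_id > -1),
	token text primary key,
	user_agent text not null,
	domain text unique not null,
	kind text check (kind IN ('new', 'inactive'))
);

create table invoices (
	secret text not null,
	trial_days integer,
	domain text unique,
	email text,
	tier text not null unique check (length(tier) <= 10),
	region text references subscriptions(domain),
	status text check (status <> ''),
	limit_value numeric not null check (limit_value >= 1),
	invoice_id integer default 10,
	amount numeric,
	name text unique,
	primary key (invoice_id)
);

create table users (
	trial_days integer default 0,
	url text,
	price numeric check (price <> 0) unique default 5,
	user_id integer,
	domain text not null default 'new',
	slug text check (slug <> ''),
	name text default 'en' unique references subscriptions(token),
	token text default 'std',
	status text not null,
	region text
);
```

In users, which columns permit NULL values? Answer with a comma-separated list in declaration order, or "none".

trial_days, url, price, user_id, slug, name, token, region

- trial_days: DEFAULT only fills an omitted column; an explicit NULL is still allowed → nullable.
- url: no NOT NULL constraint applies → nullable.
- price: CHECK does not forbid NULL (a CHECK constraint passes when its expression is NULL) → nullable.
- user_id: no NOT NULL constraint applies → nullable.
- domain: declared NOT NULL → not nullable.
- slug: CHECK does not forbid NULL (a CHECK constraint passes when its expression is NULL) → nullable.
- name: a foreign key column may be NULL unless separately constrained → nullable.
- token: DEFAULT only fills an omitted column; an explicit NULL is still allowed → nullable.
- status: declared NOT NULL → not nullable.
- region: no NOT NULL constraint applies → nullable.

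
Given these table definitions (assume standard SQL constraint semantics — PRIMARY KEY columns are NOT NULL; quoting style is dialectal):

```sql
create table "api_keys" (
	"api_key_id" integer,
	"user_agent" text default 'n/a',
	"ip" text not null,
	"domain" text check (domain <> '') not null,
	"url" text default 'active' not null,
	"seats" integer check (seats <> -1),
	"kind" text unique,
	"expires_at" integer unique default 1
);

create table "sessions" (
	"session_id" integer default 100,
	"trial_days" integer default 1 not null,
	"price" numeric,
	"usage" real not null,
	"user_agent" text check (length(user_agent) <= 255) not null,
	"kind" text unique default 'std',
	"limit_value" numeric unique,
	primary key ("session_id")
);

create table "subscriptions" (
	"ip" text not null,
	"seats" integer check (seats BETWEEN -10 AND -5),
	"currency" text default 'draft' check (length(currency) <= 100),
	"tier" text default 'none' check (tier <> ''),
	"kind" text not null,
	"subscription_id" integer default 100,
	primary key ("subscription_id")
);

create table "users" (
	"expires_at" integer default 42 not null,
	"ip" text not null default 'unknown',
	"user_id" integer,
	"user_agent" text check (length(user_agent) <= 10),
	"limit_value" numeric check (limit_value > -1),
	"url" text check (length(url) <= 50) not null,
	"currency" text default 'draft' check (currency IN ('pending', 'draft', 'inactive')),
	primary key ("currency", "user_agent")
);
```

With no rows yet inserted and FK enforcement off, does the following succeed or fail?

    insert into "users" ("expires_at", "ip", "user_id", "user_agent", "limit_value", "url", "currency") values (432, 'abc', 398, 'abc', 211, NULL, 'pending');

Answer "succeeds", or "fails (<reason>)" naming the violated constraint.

url is explicitly set to NULL, but url is declared NOT NULL.

fails (NOT NULL on url)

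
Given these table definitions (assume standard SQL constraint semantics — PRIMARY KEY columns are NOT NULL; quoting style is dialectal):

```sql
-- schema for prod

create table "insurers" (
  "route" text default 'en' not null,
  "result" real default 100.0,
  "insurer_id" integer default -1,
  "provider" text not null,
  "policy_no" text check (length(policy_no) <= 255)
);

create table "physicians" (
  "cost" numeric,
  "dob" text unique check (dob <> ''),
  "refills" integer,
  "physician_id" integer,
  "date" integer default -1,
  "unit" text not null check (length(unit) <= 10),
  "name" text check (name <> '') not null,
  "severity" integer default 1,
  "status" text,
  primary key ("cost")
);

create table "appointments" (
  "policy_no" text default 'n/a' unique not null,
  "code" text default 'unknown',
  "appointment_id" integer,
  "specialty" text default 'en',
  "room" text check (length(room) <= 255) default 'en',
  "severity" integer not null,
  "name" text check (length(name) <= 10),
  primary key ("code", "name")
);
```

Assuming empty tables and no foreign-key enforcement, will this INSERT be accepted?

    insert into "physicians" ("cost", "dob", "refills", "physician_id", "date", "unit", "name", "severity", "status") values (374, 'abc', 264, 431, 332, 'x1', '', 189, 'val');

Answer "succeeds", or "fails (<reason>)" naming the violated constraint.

fails (CHECK on name)

The value '' for name violates CHECK (name <> '').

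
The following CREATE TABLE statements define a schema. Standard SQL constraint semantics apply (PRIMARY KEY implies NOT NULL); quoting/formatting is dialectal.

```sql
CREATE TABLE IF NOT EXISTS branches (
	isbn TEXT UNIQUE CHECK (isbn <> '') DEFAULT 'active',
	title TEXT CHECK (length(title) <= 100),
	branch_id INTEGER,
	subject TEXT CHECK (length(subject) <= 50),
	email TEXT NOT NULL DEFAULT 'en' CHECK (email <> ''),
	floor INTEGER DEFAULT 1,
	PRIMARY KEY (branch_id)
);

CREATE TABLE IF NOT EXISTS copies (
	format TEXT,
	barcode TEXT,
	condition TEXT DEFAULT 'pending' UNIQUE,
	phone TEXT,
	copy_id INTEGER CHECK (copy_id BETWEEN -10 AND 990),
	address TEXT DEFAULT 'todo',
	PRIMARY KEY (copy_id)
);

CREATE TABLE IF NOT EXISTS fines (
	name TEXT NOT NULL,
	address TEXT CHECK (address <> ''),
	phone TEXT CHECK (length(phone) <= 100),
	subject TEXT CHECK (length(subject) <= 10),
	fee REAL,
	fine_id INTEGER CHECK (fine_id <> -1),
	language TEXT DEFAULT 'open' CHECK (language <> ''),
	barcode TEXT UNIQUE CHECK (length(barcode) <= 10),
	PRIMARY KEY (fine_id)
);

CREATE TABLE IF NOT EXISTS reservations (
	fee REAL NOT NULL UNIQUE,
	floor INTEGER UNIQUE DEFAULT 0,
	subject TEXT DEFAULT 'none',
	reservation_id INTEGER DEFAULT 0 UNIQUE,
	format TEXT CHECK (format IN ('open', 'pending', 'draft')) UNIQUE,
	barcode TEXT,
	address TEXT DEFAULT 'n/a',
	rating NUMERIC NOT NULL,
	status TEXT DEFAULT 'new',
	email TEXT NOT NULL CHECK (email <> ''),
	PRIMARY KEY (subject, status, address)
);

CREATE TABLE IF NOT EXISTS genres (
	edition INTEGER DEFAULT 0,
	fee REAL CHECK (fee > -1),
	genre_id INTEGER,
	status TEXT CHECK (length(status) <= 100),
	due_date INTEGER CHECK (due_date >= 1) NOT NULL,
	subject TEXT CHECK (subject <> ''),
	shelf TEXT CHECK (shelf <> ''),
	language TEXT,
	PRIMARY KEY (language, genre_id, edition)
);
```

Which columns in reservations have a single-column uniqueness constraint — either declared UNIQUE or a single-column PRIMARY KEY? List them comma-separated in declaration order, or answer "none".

- fee: declared UNIQUE → unique.
- floor: declared UNIQUE → unique.
- subject: part of a composite PRIMARY KEY — only the tuple is unique, not this column on its own.
- reservation_id: declared UNIQUE → unique.
- format: declared UNIQUE → unique.
- barcode: no UNIQUE or single-column PK constraint.
- address: part of a composite PRIMARY KEY — only the tuple is unique, not this column on its own.
- rating: no UNIQUE or single-column PK constraint.
- status: part of a composite PRIMARY KEY — only the tuple is unique, not this column on its own.
- email: no UNIQUE or single-column PK constraint.

fee, floor, reservation_id, format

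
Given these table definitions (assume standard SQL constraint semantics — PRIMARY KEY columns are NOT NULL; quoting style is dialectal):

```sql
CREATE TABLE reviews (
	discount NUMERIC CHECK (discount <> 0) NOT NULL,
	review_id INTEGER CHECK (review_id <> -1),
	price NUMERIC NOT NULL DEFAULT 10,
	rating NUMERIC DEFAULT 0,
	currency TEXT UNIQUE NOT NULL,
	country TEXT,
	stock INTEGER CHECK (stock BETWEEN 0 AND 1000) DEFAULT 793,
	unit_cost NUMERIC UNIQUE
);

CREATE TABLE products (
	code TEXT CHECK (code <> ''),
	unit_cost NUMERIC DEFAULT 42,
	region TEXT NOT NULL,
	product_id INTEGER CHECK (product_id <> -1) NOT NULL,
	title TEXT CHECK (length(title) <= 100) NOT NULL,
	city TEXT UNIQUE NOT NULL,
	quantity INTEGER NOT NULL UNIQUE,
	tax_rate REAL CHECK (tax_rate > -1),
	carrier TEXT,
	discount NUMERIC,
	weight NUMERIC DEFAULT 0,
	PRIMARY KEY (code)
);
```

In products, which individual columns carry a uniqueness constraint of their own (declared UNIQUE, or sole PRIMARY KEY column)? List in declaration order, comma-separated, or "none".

- code: single-column PRIMARY KEY → unique.
- unit_cost: no UNIQUE or single-column PK constraint.
- region: no UNIQUE or single-column PK constraint.
- product_id: no UNIQUE or single-column PK constraint.
- title: no UNIQUE or single-column PK constraint.
- city: declared UNIQUE → unique.
- quantity: declared UNIQUE → unique.
- tax_rate: no UNIQUE or single-column PK constraint.
- carrier: no UNIQUE or single-column PK constraint.
- discount: no UNIQUE or single-column PK constraint.
- weight: no UNIQUE or single-column PK constraint.

code, city, quantity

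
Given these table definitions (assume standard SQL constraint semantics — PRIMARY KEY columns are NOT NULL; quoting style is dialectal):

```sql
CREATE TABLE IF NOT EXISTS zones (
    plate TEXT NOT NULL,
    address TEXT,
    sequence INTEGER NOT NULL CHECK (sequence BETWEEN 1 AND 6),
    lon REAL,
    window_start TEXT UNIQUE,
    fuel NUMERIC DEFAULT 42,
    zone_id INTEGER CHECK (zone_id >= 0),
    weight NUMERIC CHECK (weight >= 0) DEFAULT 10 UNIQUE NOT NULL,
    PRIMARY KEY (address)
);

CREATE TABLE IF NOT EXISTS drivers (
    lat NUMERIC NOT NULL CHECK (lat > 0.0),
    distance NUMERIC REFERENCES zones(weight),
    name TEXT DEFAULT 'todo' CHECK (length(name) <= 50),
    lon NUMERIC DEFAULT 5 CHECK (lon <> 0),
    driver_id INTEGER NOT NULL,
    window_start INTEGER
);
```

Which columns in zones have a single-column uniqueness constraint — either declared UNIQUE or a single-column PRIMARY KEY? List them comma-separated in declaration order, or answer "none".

address, window_start, weight

- plate: no UNIQUE or single-column PK constraint.
- address: single-column PRIMARY KEY → unique.
- sequence: no UNIQUE or single-column PK constraint.
- lon: no UNIQUE or single-column PK constraint.
- window_start: declared UNIQUE → unique.
- fuel: no UNIQUE or single-column PK constraint.
- zone_id: no UNIQUE or single-column PK constraint.
- weight: declared UNIQUE → unique.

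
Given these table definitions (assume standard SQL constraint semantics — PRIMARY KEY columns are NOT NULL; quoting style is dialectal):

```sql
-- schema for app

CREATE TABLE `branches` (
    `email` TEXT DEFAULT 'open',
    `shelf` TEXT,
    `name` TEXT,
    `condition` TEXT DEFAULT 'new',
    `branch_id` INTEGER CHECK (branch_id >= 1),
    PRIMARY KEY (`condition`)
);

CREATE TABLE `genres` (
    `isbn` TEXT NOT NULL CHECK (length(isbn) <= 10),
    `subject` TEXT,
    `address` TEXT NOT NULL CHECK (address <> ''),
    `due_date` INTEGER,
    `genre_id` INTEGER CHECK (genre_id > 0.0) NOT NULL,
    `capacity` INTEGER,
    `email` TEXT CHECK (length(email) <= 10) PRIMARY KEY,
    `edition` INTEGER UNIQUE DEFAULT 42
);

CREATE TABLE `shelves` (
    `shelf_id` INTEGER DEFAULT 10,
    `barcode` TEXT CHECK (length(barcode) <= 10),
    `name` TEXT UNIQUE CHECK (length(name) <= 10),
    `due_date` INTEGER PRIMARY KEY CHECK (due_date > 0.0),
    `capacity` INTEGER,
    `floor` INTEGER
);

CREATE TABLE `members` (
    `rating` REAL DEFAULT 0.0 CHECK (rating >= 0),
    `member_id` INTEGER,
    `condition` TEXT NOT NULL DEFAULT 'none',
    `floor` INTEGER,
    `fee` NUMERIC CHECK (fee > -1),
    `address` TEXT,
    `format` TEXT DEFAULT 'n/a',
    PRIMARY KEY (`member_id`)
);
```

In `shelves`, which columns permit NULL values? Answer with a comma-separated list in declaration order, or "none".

shelf_id, barcode, name, capacity, floor

- shelf_id: DEFAULT only fills an omitted column; an explicit NULL is still allowed → nullable.
- barcode: CHECK does not forbid NULL (a CHECK constraint passes when its expression is NULL) → nullable.
- name: CHECK does not forbid NULL (a CHECK constraint passes when its expression is NULL) → nullable.
- due_date: part of the PRIMARY KEY, which implies NOT NULL → not nullable.
- capacity: no NOT NULL constraint applies → nullable.
- floor: no NOT NULL constraint applies → nullable.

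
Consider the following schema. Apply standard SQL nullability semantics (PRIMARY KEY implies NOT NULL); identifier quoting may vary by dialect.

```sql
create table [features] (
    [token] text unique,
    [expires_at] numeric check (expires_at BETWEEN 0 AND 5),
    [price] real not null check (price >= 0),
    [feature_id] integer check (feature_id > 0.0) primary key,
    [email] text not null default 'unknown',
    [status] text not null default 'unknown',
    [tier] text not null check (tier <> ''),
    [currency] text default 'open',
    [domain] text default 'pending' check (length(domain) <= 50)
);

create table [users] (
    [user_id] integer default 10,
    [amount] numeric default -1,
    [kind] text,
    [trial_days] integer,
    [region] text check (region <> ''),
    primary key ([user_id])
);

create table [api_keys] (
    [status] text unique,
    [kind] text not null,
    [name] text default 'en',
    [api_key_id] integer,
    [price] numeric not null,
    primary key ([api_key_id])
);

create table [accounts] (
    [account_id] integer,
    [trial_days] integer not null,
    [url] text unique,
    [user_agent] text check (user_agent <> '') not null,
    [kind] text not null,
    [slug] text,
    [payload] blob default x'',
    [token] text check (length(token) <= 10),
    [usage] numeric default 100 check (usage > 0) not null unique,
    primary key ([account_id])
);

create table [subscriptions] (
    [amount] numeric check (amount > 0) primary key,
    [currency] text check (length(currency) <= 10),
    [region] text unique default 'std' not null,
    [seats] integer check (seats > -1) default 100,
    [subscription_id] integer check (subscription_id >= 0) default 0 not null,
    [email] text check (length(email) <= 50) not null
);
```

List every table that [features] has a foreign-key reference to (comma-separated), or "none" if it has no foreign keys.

none

No column in features has a REFERENCES clause.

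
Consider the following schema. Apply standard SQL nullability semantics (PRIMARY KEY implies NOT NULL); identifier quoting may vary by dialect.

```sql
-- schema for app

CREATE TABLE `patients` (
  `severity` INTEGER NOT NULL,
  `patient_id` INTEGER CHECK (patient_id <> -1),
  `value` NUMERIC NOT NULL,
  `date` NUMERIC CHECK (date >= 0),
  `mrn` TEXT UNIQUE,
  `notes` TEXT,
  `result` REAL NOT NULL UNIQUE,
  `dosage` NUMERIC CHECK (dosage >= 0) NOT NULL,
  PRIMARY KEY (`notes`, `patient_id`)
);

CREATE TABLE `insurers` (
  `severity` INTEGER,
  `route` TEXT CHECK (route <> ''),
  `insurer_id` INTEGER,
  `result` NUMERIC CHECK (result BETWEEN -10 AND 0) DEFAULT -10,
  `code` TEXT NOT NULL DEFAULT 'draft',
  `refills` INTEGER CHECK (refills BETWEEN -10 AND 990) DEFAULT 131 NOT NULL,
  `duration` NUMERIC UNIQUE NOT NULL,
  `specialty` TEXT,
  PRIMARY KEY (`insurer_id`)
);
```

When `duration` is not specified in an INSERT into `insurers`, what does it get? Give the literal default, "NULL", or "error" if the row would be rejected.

duration has no DEFAULT clause.
Omitting it would insert NULL, but it is declared NOT NULL, so the INSERT fails.

error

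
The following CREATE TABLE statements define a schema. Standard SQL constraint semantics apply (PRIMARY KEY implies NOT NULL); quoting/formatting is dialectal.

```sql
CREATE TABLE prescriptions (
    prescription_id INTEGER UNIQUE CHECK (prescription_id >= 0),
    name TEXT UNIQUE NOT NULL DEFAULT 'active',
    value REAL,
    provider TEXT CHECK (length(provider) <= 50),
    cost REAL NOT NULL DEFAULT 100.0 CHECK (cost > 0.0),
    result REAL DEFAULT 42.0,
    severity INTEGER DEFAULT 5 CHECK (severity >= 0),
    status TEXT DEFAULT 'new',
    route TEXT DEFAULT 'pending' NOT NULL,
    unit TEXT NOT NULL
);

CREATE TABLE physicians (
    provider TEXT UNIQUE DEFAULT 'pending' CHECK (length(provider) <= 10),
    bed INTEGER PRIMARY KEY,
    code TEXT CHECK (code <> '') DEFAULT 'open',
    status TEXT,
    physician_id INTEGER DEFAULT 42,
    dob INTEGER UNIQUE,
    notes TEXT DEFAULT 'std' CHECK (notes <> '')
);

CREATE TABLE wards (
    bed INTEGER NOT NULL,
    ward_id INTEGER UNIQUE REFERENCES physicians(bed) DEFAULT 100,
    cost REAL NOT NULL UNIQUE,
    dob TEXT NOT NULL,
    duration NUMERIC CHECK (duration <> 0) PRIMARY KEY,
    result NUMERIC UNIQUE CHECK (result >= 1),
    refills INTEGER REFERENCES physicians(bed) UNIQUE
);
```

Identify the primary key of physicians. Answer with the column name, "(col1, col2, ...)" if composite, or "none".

bed

bed is declared PRIMARY KEY inline on the column.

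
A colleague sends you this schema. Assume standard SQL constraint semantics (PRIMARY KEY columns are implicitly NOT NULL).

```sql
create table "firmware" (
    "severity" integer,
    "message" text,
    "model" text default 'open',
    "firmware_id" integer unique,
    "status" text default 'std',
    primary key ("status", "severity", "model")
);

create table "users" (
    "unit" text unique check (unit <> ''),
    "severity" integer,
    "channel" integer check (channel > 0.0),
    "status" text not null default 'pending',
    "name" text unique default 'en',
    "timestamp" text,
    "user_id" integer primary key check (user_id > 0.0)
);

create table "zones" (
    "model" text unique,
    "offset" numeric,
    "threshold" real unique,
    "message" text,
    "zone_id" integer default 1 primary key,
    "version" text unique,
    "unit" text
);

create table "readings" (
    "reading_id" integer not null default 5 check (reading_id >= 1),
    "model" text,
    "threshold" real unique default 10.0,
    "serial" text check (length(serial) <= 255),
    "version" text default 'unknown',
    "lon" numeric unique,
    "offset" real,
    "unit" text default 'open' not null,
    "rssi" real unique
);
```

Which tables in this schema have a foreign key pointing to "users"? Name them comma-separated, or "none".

No REFERENCES clause anywhere in the schema names users.

none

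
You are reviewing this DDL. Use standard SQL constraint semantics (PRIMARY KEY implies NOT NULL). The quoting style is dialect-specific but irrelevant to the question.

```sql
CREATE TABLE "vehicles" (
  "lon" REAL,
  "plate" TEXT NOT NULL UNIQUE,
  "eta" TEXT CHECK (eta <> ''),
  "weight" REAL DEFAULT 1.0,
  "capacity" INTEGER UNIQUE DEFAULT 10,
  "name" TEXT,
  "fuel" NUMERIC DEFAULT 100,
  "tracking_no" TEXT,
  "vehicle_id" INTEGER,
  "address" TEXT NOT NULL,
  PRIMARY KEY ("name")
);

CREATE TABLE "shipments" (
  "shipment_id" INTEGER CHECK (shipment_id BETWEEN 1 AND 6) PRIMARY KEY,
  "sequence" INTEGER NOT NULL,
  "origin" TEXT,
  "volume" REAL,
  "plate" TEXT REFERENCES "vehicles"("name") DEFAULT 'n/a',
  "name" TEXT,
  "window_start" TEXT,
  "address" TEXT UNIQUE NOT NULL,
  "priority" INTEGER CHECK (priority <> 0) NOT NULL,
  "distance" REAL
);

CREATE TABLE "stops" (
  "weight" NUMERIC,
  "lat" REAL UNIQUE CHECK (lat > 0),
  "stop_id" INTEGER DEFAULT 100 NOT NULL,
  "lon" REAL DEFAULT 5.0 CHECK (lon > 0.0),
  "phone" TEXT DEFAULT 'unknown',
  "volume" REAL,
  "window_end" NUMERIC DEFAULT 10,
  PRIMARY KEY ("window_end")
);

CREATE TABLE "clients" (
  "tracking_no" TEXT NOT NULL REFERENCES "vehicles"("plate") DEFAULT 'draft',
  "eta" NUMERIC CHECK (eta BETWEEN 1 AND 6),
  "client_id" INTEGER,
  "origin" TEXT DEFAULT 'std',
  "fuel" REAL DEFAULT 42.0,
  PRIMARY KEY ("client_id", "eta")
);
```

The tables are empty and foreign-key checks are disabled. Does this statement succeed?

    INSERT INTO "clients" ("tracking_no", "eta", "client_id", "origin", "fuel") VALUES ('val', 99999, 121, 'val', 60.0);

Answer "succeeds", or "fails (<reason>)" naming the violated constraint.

The value 99999 for eta violates CHECK (eta BETWEEN 1 AND 6).

fails (CHECK on eta)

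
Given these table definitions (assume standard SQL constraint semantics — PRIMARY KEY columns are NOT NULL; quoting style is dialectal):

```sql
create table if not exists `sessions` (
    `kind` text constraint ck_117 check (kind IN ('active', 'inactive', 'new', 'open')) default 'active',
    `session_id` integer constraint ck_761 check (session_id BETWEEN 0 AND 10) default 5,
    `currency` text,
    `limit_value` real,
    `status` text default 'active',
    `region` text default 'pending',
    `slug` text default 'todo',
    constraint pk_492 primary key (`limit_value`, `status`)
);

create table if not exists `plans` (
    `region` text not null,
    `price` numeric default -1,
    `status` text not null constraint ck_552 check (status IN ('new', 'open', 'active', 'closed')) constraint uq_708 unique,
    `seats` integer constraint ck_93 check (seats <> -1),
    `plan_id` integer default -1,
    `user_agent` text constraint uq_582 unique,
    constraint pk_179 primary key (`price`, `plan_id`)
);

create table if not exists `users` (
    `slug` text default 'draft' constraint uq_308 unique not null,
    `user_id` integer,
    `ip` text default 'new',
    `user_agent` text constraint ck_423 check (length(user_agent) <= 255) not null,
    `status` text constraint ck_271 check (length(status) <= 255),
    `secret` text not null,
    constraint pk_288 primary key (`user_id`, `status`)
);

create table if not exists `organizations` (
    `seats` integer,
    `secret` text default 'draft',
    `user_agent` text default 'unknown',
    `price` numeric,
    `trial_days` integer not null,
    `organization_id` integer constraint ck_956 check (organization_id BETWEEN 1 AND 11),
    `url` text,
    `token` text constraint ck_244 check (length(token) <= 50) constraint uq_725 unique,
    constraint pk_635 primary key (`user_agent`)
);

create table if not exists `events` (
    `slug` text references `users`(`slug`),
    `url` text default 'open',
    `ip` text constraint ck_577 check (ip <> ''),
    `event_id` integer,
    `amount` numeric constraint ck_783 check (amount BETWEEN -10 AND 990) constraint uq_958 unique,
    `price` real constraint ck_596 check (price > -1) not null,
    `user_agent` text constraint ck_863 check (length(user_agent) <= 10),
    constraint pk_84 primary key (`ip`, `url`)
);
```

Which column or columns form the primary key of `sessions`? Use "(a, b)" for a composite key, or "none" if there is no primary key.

(limit_value, status)

A table-level PRIMARY KEY clause names 2 columns: limit_value, status.
This is a composite key — the combination is unique, not each column individually.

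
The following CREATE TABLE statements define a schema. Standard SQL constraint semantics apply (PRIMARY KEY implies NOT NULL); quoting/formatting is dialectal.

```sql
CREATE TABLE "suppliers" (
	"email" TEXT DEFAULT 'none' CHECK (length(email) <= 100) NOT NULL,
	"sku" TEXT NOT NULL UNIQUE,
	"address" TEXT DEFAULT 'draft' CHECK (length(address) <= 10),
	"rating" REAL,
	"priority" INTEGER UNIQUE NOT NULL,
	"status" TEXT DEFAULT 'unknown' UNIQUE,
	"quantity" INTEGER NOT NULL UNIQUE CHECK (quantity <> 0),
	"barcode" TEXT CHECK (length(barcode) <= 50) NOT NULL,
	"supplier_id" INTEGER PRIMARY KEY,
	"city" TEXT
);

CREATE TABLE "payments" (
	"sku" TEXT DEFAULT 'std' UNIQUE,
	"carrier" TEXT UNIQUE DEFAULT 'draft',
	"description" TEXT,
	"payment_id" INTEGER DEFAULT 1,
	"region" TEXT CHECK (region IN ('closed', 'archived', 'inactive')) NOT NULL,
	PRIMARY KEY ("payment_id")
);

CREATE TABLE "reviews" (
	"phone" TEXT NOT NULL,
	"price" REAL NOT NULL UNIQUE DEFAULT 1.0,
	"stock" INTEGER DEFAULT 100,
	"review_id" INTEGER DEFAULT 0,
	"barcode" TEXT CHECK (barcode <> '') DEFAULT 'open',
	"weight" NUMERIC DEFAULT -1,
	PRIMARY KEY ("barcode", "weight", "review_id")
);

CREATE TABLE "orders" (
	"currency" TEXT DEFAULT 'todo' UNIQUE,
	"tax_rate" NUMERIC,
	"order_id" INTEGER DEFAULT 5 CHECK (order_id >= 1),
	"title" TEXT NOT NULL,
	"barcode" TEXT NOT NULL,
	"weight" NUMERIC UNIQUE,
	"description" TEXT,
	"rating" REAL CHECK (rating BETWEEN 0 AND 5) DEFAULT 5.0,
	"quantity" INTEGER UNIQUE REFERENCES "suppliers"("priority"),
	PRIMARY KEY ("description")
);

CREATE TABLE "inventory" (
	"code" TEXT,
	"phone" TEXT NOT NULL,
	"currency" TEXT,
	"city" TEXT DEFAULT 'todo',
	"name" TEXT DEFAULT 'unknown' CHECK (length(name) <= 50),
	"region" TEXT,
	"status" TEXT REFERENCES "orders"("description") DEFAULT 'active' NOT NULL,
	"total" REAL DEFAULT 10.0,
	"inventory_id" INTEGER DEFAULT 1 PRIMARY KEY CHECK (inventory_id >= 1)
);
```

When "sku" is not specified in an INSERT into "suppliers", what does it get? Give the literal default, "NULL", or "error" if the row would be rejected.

error

sku has no DEFAULT clause.
Omitting it would insert NULL, but it is declared NOT NULL, so the INSERT fails.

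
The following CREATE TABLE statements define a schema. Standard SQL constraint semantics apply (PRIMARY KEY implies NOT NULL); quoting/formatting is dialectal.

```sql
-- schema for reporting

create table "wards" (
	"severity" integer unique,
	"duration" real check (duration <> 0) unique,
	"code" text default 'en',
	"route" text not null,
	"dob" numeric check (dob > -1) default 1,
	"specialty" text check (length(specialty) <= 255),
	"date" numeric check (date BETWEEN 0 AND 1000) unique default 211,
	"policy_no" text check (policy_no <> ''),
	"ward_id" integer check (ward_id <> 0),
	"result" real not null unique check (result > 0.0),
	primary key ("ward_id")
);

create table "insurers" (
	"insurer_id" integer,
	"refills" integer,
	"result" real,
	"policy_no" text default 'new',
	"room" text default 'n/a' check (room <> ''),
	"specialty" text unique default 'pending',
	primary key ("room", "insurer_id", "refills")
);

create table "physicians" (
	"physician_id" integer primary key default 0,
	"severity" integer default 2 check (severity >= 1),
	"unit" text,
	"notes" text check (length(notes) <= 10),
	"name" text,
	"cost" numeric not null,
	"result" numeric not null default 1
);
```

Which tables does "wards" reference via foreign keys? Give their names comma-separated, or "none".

none

No column in wards has a REFERENCES clause.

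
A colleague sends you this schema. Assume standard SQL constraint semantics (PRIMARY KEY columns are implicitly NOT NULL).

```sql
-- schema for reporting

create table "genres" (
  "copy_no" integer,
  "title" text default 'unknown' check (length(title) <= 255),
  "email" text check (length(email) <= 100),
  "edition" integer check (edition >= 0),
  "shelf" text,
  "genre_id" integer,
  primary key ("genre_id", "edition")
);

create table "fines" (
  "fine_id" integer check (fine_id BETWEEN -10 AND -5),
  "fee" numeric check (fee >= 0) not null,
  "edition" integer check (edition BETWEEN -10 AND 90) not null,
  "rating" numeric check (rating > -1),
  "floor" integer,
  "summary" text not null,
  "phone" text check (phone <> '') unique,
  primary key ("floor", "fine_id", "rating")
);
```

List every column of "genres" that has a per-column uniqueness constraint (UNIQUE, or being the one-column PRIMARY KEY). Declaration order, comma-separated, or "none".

- copy_no: no UNIQUE or single-column PK constraint.
- title: no UNIQUE or single-column PK constraint.
- email: no UNIQUE or single-column PK constraint.
- edition: part of a composite PRIMARY KEY — only the tuple is unique, not this column on its own.
- shelf: no UNIQUE or single-column PK constraint.
- genre_id: part of a composite PRIMARY KEY — only the tuple is unique, not this column on its own.

none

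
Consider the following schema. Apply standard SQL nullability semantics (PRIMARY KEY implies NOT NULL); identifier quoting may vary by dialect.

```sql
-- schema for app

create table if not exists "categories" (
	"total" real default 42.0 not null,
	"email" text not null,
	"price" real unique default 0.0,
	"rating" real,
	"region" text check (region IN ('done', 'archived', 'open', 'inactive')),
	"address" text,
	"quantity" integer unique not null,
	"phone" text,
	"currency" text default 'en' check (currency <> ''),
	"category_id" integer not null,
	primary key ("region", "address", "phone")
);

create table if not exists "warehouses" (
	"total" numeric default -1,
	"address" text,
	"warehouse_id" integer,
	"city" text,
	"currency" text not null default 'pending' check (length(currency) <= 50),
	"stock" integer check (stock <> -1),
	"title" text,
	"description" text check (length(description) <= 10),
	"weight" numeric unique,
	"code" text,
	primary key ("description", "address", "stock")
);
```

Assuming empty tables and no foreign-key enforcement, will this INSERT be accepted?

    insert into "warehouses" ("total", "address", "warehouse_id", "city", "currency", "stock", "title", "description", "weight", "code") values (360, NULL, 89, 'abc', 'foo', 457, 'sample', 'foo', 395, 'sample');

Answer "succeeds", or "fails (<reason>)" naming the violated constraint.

address is explicitly set to NULL, but address is part of the PRIMARY KEY (implied NOT NULL).

fails (NOT NULL on address)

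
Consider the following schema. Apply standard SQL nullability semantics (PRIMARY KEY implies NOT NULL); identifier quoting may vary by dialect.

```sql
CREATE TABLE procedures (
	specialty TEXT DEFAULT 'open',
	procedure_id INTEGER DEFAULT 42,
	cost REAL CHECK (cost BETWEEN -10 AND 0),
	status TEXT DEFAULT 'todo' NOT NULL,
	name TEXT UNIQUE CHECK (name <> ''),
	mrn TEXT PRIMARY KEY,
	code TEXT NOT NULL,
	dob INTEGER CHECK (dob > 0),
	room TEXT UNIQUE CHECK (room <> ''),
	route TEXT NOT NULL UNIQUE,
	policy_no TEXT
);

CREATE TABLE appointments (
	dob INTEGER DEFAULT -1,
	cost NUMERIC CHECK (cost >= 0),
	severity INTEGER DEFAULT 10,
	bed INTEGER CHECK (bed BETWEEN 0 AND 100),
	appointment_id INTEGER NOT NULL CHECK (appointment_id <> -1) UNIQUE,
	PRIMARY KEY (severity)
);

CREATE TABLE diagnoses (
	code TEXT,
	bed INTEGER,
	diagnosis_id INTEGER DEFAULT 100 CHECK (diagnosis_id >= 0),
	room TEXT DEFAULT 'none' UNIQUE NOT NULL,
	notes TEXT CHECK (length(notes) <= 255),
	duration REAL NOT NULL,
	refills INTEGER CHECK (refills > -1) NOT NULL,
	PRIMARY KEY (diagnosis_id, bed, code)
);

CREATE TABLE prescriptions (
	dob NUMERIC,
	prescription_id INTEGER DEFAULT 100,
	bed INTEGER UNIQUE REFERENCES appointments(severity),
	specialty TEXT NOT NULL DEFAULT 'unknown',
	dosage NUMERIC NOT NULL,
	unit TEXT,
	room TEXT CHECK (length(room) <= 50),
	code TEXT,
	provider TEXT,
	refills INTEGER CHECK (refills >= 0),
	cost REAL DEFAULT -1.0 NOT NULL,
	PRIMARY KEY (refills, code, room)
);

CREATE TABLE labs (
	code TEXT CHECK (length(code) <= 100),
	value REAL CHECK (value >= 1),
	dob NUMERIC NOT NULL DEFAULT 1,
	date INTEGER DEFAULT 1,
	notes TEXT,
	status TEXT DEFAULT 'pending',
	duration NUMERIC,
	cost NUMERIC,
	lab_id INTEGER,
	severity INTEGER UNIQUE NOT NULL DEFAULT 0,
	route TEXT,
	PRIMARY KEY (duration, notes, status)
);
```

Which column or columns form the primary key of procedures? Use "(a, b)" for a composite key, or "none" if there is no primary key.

mrn

mrn is declared PRIMARY KEY inline on the column.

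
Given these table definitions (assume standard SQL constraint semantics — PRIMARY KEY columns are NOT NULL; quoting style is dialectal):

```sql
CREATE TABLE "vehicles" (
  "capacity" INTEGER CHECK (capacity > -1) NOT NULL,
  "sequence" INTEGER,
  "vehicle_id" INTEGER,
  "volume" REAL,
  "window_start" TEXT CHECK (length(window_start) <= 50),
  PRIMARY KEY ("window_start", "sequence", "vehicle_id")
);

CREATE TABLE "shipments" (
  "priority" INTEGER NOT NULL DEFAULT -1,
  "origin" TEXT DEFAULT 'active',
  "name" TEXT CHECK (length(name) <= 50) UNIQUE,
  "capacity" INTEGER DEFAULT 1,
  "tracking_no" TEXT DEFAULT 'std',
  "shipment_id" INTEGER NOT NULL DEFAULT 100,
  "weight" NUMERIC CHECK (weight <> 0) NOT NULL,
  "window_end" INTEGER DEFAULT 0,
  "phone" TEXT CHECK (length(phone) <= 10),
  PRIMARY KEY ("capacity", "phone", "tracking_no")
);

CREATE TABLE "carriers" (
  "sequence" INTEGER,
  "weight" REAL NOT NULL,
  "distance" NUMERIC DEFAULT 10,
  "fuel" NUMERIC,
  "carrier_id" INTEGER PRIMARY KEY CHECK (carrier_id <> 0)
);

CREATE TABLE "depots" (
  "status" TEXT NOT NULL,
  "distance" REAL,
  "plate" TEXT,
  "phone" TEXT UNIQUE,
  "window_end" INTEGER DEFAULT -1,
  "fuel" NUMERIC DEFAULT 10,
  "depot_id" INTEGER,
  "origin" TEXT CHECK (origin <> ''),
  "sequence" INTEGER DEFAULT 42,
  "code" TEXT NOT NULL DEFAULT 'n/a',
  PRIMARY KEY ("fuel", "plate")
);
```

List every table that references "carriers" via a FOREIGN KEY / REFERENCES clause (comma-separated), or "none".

No REFERENCES clause anywhere in the schema names carriers.

none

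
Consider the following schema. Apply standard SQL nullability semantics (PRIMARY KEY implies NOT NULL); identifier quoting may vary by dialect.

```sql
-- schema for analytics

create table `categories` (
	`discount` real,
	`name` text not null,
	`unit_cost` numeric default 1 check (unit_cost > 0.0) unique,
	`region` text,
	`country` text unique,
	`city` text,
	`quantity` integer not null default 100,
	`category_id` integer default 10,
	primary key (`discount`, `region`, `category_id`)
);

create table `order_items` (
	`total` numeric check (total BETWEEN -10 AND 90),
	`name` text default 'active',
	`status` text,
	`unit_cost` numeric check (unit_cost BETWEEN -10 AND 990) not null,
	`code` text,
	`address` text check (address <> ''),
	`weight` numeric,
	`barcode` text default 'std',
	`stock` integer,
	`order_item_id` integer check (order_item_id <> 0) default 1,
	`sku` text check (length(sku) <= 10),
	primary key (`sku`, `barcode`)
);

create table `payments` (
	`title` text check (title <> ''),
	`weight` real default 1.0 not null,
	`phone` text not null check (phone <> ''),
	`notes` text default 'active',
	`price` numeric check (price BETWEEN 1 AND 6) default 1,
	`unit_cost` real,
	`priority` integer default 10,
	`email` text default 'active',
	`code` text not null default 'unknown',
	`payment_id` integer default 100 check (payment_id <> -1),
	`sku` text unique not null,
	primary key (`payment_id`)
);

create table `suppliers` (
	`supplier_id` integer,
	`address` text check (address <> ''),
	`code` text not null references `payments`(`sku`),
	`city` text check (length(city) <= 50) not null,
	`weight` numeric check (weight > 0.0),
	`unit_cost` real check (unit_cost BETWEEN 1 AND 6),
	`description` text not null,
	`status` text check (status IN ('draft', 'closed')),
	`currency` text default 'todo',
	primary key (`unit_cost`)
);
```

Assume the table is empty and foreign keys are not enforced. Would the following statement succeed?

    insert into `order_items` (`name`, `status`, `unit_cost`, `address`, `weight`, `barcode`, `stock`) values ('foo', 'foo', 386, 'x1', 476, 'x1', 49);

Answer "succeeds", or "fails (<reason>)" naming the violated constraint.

sku is omitted from the column list and has no DEFAULT, so it would receive NULL.
But sku is part of the PRIMARY KEY (implied NOT NULL).

fails (NOT NULL on sku)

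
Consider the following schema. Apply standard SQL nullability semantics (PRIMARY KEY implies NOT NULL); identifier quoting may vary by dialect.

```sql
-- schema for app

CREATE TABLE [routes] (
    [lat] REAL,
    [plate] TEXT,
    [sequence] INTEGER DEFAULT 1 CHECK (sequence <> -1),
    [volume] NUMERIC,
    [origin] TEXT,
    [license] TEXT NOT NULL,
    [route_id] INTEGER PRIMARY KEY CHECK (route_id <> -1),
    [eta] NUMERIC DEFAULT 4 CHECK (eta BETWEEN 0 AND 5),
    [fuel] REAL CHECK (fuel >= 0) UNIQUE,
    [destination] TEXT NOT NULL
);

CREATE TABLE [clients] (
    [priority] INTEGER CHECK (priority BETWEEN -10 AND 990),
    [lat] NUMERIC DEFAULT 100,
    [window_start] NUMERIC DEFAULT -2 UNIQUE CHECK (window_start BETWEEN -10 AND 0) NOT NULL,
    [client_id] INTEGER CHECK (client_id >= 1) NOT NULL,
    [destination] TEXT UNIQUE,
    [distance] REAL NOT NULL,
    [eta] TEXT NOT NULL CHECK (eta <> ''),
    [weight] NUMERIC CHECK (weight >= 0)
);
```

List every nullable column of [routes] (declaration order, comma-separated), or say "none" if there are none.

lat, plate, sequence, volume, origin, eta, fuel

- lat: no NOT NULL constraint applies → nullable.
- plate: no NOT NULL constraint applies → nullable.
- sequence: CHECK does not forbid NULL (a CHECK constraint passes when its expression is NULL) → nullable.
- volume: no NOT NULL constraint applies → nullable.
- origin: no NOT NULL constraint applies → nullable.
- license: declared NOT NULL → not nullable.
- route_id: part of the PRIMARY KEY, which implies NOT NULL → not nullable.
- eta: CHECK does not forbid NULL (a CHECK constraint passes when its expression is NULL) → nullable.
- fuel: CHECK does not forbid NULL (a CHECK constraint passes when its expression is NULL) → nullable.
- destination: declared NOT NULL → not nullable.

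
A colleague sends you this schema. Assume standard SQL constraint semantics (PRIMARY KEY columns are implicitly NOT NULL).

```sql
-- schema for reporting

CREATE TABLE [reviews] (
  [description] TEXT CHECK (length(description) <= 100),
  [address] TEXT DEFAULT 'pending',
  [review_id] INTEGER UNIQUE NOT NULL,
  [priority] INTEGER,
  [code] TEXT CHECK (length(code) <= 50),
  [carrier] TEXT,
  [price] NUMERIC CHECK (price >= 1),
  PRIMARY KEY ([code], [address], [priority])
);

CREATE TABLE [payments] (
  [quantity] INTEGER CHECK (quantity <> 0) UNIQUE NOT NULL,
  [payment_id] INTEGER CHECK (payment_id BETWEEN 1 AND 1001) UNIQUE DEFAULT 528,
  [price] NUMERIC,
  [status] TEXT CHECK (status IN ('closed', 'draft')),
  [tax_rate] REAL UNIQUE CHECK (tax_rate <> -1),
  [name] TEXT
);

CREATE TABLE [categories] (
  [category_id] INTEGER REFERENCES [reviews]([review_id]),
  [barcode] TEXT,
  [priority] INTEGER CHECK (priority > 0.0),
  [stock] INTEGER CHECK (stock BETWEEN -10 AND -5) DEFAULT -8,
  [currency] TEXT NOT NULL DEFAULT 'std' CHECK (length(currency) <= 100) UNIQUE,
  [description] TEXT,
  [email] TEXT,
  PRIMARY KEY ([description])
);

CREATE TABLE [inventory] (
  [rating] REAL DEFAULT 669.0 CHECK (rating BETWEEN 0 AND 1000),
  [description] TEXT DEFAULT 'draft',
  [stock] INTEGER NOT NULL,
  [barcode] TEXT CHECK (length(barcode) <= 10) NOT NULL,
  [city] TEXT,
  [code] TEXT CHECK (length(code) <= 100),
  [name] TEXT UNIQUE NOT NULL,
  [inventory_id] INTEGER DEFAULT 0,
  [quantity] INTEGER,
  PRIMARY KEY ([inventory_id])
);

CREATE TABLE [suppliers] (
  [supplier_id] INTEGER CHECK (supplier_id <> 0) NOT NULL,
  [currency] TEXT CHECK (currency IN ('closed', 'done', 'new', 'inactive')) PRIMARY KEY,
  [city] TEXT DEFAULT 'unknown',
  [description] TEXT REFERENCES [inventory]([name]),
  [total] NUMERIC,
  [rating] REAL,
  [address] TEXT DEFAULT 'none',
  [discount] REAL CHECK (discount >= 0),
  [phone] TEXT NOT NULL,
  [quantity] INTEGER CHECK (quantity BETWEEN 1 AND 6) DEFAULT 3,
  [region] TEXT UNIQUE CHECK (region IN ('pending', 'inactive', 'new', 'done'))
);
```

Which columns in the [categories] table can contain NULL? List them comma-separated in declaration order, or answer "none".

category_id, barcode, priority, stock, email

- category_id: a foreign key column may be NULL unless separately constrained → nullable.
- barcode: no NOT NULL constraint applies → nullable.
- priority: CHECK does not forbid NULL (a CHECK constraint passes when its expression is NULL) → nullable.
- stock: CHECK does not forbid NULL (a CHECK constraint passes when its expression is NULL) → nullable.
- currency: declared NOT NULL → not nullable.
- description: part of the PRIMARY KEY, which implies NOT NULL → not nullable.
- email: no NOT NULL constraint applies → nullable.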